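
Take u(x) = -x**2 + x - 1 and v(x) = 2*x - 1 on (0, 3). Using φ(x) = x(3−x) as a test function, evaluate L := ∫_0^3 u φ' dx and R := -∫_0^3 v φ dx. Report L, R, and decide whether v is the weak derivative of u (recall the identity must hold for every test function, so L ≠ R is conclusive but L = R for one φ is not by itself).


LHS = 9, RHS = -9. No, v is not the weak derivative of u.

u(x) = -x**2 + x - 1, classical derivative u'(x) = 1 - 2*x.
φ(x) = x(3−x), so φ'(x) = 3 - 2*x.
Note φ(0) = φ(3) = 0, so the boundary term u·φ vanishes.
LHS = ∫_0^3 u(x) φ'(x) dx = ∫_0^3 (2*x^3 - 5*x^2 + 5*x - 3) dx. Term by term:
  ∫_0^3 2*x^3 dx = 81/2;  ∫_0^3 -5*x^2 dx = -45;  ∫_0^3 5*x dx = 45/2;
  ∫_0^3 -3 dx = -9.
Sum: 81/2 − 45 + 45/2 − 9 = 9.
So LHS = 9.
∫_0^3 v(x) φ(x) dx = ∫_0^3 (-2*x^3 + 7*x^2 - 3*x) dx. Term by term:
  ∫_0^3 -2*x^3 dx = -81/2;  ∫_0^3 7*x^2 dx = 63;  ∫_0^3 -3*x dx = -27/2.
Sum: -81/2 + 63 − 27/2 = 9.
So RHS = -∫_0^3 v(x) φ(x) dx = -9.
LHS − RHS = 18 ≠ 0, so the identity fails.
(For a valid weak derivative the identity must hold for EVERY test function, in particular this one. The failure shows v is NOT the weak derivative of u.)
Correct weak derivative would be u'(x) = 1 - 2*x.


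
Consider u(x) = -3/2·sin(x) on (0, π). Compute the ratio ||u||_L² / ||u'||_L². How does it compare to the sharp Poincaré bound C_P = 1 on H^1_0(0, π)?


||u||_L² / ||u'||_L² = 1 = C_P.

u(x) = -3/2·sin(x), so u'(x) = -3*cos(x)/2.
Writing u(x) = A·sin(kπx/L) with A = -3/2 and k = 1, use ∫_0^L sin²(kπx/L) dx = L/2 and ∫_0^L cos²(kπx/L) dx = L/2.
u² = 9/4·sin²(x) and (u')² = 9/4·cos²(x), and each of sin², cos² integrates to L/2 = π/2 over (0, π).
∫_0^π u² dx = 9*π/8, so ||u||_L² = 3*sqrt(2)*sqrt(π)/4.
∫_0^π (u')² dx = 9*π/8, so ||u'||_L² = 3*sqrt(2)*sqrt(π)/4.
Ratio ||u||_L² / ||u'||_L² = 1.
Sharp Poincaré constant on H^1_0(0, π) is C_P = L/π = 1, achieved by sin(x).
This is the k = 1 eigenfunction (up to amplitude), so the ratio equals the sharp Poincaré constant exactly.


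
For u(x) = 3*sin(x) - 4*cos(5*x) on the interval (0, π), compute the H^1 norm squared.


||u||_{H^1(0,π)}^2 = 217*π

u'(x) = 20*sin(5*x) + 3*cos(x).
Expand u² and (u')² and integrate term by term on (0, π), using: for integers n ≥ 1, ∫_0^π sin²(nx) dx = ∫_0^π cos²(nx) dx = π/2; for n ≠ n', ∫_0^π sin(nx)sin(n'x) dx = ∫_0^π cos(nx)cos(n'x) dx = 0; and by product-to-sum, ∫_0^π sin(nx)cos(n'x) dx = ½∫_0^π [sin((n+n')x) + sin((n−n')x)] dx, which is 0 when n+n' is even and 2n/(n²−n'²) when n+n' is odd (it need not vanish on (0, π)).
  u² squared terms: (-4)²·∫cos(5x)² dx = 16·π/2 = 8*π;  (3)²·∫sin(x)² dx = 9·π/2 = 9*π/2.
  u² cross terms: 2·(-4)·(3)·∫cos(5x)·sin(x) dx = -24·(0) = 0.
  So ∫_0^π u² dx = 8*π + 9*π/2 + 0 = 25*π/2.
  (u')² squared terms: (3)²·∫cos(x)² dx = 9·π/2 = 9*π/2;  (20)²·∫sin(5x)² dx = 400·π/2 = 200*π.
  (u')² cross terms: 2·(3)·(20)·∫cos(x)·sin(5x) dx = 120·(0) = 0.
  So ∫_0^π (u')² dx = 9*π/2 + 200*π + 0 = 409*π/2.
||u||_{H^1}^2 = (25*π/2) + (409*π/2) = 217*π.


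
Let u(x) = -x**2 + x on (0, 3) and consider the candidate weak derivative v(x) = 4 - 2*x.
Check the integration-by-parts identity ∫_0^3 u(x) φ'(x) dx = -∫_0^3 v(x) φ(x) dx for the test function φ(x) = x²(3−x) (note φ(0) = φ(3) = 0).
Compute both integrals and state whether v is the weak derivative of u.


LHS = 351/20, RHS = -27/10. No, v is not the weak derivative of u.

u(x) = -x**2 + x, classical derivative u'(x) = 1 - 2*x.
φ(x) = x²(3−x), so φ'(x) = 3*x*(2 - x).
Note φ(0) = φ(3) = 0, so the boundary term u·φ vanishes.
LHS = ∫_0^3 u(x) φ'(x) dx = ∫_0^3 (3*x^4 - 9*x^3 + 6*x^2) dx. Term by term:
  ∫_0^3 3*x^4 dx = 729/5;  ∫_0^3 -9*x^3 dx = -729/4;  ∫_0^3 6*x^2 dx = 54.
Sum: 729/5 − 729/4 + 54 = 351/20.
So LHS = 351/20.
∫_0^3 v(x) φ(x) dx = ∫_0^3 (2*x^4 - 10*x^3 + 12*x^2) dx. Term by term:
  ∫_0^3 2*x^4 dx = 486/5;  ∫_0^3 -10*x^3 dx = -405/2;  ∫_0^3 12*x^2 dx = 108.
Sum: 486/5 − 405/2 + 108 = 27/10.
So RHS = -∫_0^3 v(x) φ(x) dx = -27/10.
LHS − RHS = 81/4 ≠ 0, so the identity fails.
(For a valid weak derivative the identity must hold for EVERY test function, in particular this one. The failure shows v is NOT the weak derivative of u.)
Correct weak derivative would be u'(x) = 1 - 2*x.


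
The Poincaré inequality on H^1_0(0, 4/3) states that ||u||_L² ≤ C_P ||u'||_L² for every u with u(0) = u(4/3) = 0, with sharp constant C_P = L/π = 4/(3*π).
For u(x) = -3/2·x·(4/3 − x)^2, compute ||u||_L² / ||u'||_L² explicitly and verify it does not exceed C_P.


||u||_L² / ||u'||_L² = 2*sqrt(14)/21 < C_P = 4/(3*π).

u(x) = -3/2·x·(4/3 − x)^2, so u'(x) = (4 - 9*x)*(3*x - 4)/6.
u(x) = -3/2·x·(4/3 − x)^2 vanishes at x = 0 and x = 4/3, so u ∈ H^1_0(0, 4/3). Differentiate via the product rule and integrate the resulting polynomials term by term.
  ∫_0^4/3 u² dx = ∫_0^4/3 (9*x^6/4 - 12*x^5 + 24*x^4 - 64*x^3/3 + 64*x^2/9) dx. Term by term:
    ∫_0^4/3 9*x^6/4 dx = 4096/1701;  ∫_0^4/3 -12*x^5 dx = -8192/729;  ∫_0^4/3 24*x^4 dx = 8192/405;
    ∫_0^4/3 -64*x^3/3 dx = -4096/243;  ∫_0^4/3 64*x^2/9 dx = 4096/729.
  Sum: 4096/1701 − 8192/729 + 8192/405 − 4096/243 + 4096/729 = 4096/25515.
  ∫_0^4/3 (u')² dx = ∫_0^4/3 (81*x^4/4 - 72*x^3 + 88*x^2 - 128*x/3 + 64/9) dx. Term by term:
    ∫_0^4/3 81*x^4/4 dx = 256/15;  ∫_0^4/3 -72*x^3 dx = -512/9;  ∫_0^4/3 88*x^2 dx = 5632/81;
    ∫_0^4/3 -128*x/3 dx = -1024/27;  ∫_0^4/3 64/9 dx = 256/27.
  Sum: 256/15 − 512/9 + 5632/81 − 1024/27 + 256/27 = 512/405.
∫_0^4/3 u² dx = 4096/25515, so ||u||_L² = 64*sqrt(35)/945.
∫_0^4/3 (u')² dx = 512/405, so ||u'||_L² = 16*sqrt(10)/45.
Ratio ||u||_L² / ||u'||_L² = 2*sqrt(14)/21.
Sharp Poincaré constant on H^1_0(0, 4/3) is C_P = L/π = 4/(3*π), achieved by sin(3*π/4·x).
A polynomial bump cannot attain the sharp Poincaré constant (only the first sine eigenfunction does), so the ratio is strictly less than C_P, consistent with ||u||_L² ≤ C_P ||u'||_L².


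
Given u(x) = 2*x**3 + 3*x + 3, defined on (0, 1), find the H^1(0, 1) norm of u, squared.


||u||_{H^1}^2 = 1931/35

The H^1 norm (squared) on an interval (0, L) is
  ||u||_{H^1}^2 = ∫_0^L u(x)^2 dx + ∫_0^L u'(x)^2 dx.
Compute u'(x) = 6*x**2 + 3.
Then u(x)^2 = 4*x**6 + 12*x**4 + 12*x**3 + 9*x**2 + 18*x + 9 and u'(x)^2 = 36*x**4 + 36*x**2 + 9.
Integrate each monomial from 0 to 1 using ∫_0^1 c·x^n dx = c·1^(n+1)/(n+1):
  ∫_0^1 u(x)^2 dx = ∫_0^1 (4*x^6 + 12*x^4 + 12*x^3 + 9*x^2 + 18*x + 9) dx. Term by term:
    ∫_0^1 4*x^6 dx = 4/7;  ∫_0^1 12*x^4 dx = 12/5;  ∫_0^1 12*x^3 dx = 3;
    ∫_0^1 9*x^2 dx = 3;  ∫_0^1 18*x dx = 9;  ∫_0^1 9 dx = 9.
  Sum: 4/7 + 12/5 + 3 + 3 + 9 + 9 = 944/35.
  ∫_0^1 u'(x)^2 dx = ∫_0^1 (36*x^4 + 36*x^2 + 9) dx. Term by term:
    ∫_0^1 36*x^4 dx = 36/5;  ∫_0^1 36*x^2 dx = 12;  ∫_0^1 9 dx = 9.
  Sum: 36/5 + 12 + 9 = 141/5.
Adding: ||u||_{H^1}^2 = 944/35 + 141/5 = 1931/35.


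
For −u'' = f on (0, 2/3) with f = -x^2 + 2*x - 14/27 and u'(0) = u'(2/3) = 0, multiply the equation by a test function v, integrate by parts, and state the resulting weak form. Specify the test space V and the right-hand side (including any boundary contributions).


V = H^1(0, 2/3) (no boundary constraint on v; u is determined up to an additive constant); weak form: ∫_0^2/3 u'v' dx = ∫_0^2/3 (-x^2 + 2*x - 14/27) v dx for all v ∈ V.

Multiply both sides by a test function v and integrate from 0 to 2/3:
  ∫_0^2/3 −u''(x) v(x) dx = ∫_0^2/3 f(x) v(x) dx.
Integrate the LHS by parts once:
  ∫_0^2/3 −u'' v dx = −[u'(x) v(x)]_0^2/3 + ∫_0^2/3 u'(x) v'(x) dx.
Thus ∫_0^2/3 u'(x) v'(x) dx = ∫_0^2/3 f(x) v(x) dx + [u'(x) v(x)]_0^2/3.
Choose V so that boundary terms are either known or forced to vanish.
u has homogeneous Neumann: u'(0) = u'(2/3) = 0. So [u' v]_0^2/3 = 0·v(2/3) − 0·v(0) = 0 for any v; take V = H^1(0, 2/3).
Weak formulation: find u (satisfying any essential BC) such that ∫_0^2/3 u'(x) v'(x) dx = ∫_0^2/3 f v dx for all v ∈ V (homogeneous Neumann, so boundary terms vanish).
Substituting f(x) = -x^2 + 2*x - 14/27, the right-hand side is ∫_0^2/3 (-x^2 + 2*x - 14/27) v dx.
Compatibility check (pure Neumann): taking v ≡ 1 ∈ V gives 0 = ∫_0^2/3 f dx + (0) − (0), i.e. ∫_0^2/3 f dx must equal u'(0) − u'(2/3) = 0. Indeed ∫_0^2/3 (-x^2 + 2*x - 14/27) dx = 0, so the data are compatible. The solution is then unique only up to an additive constant (fix it e.g. by requiring ∫_0^2/3 u dx = 0).


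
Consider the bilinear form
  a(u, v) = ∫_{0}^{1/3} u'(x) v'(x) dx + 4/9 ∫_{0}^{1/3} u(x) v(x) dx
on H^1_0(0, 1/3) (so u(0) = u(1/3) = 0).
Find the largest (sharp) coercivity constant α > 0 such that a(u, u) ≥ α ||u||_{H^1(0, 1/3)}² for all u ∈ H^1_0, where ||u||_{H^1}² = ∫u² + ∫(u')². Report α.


α = (4 + 81*π^2)/(9*(1 + 9*π^2))

Coercivity of a(·,·) on H^1_0(0, 1/3) means a(u, u) ≥ α ||u||_{H^1}² for every u ∈ H^1_0.
The interval has length L = 1/3, and Poincaré/coercivity depend only on L. Here a(u, u) = ∫(u')² + (4/9)·∫u².
Here 0 < c = 4/9 < 1. The condition a(u,u) ≥ α||u||_{H^1}² reads (1−α)∫(u')² ≥ (α−c)∫u². Any admissible α is ≤ 1 (rapidly oscillating u have ∫u²/∫(u')² → 0), and α = 1 would force 0 ≥ (1−c)∫u², impossible since c < 1; so 1−α > 0. By the sharp Poincaré inequality on H^1_0 of an interval of length L, ∫(u')² ≥ (π/L)²∫u² with equality for the first sine mode sin(π(x−x₀)/L) (x₀ the left endpoint), so the inequality holds for all u iff (1−α)(π/L)² ≥ α − c, i.e. α ≤ ((π/L)² + c)/((π/L)² + 1) = (1 + c(L/π)²)/(1 + (L/π)²). With (π/L)² = 9*π^2 and c = 4/9, the largest admissible constant is α = ((π/L)² + c)/((π/L)² + 1).
Simplifying, α = (4 + 81*π^2)/(9*(1 + 9*π^2)).


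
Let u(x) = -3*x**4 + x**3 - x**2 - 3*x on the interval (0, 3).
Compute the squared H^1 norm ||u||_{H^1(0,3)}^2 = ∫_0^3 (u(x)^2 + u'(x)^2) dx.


||u||_{H^1}^2 = 8264853/140

The H^1 norm (squared) on an interval (0, L) is
  ||u||_{H^1}^2 = ∫_0^L u(x)^2 dx + ∫_0^L u'(x)^2 dx.
Compute u'(x) = -12*x**3 + 3*x**2 - 2*x - 3.
Then u(x)^2 = 9*x**8 - 6*x**7 + 7*x**6 + 16*x**5 - 5*x**4 + 6*x**3 + 9*x**2 and u'(x)^2 = 144*x**6 - 72*x**5 + 57*x**4 + 60*x**3 - 14*x**2 + 12*x + 9.
Integrate each monomial from 0 to 3 using ∫_0^3 c·x^n dx = c·3^(n+1)/(n+1):
  ∫_0^3 u(x)^2 dx = ∫_0^3 (9*x^8 - 6*x^7 + 7*x^6 + 16*x^5 - 5*x^4 + 6*x^3 + 9*x^2) dx. Term by term:
    ∫_0^3 9*x^8 dx = 19683;  ∫_0^3 -6*x^7 dx = -19683/4;  ∫_0^3 7*x^6 dx = 2187;
    ∫_0^3 16*x^5 dx = 1944;  ∫_0^3 -5*x^4 dx = -243;  ∫_0^3 6*x^3 dx = 243/2;
    ∫_0^3 9*x^2 dx = 81.
  Sum: 19683 − 19683/4 + 2187 + 1944 − 243 + 243/2 + 81 = 75411/4.
  ∫_0^3 u'(x)^2 dx = ∫_0^3 (144*x^6 - 72*x^5 + 57*x^4 + 60*x^3 - 14*x^2 + 12*x + 9) dx. Term by term:
    ∫_0^3 144*x^6 dx = 314928/7;  ∫_0^3 -72*x^5 dx = -8748;  ∫_0^3 57*x^4 dx = 13851/5;
    ∫_0^3 60*x^3 dx = 1215;  ∫_0^3 -14*x^2 dx = -126;  ∫_0^3 12*x dx = 54;
    ∫_0^3 9 dx = 27.
  Sum: 314928/7 − 8748 + 13851/5 + 1215 − 126 + 54 + 27 = 1406367/35.
Adding: ||u||_{H^1}^2 = 75411/4 + 1406367/35 = 8264853/140.


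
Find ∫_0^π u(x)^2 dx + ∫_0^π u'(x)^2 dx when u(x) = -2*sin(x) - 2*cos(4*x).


||u||_{H^1(0,π)}^2 = -272/15 + 38*π

u'(x) = 8*sin(4*x) - 2*cos(x).
Expand u² and (u')² and integrate term by term on (0, π), using: for integers n ≥ 1, ∫_0^π sin²(nx) dx = ∫_0^π cos²(nx) dx = π/2; for n ≠ n', ∫_0^π sin(nx)sin(n'x) dx = ∫_0^π cos(nx)cos(n'x) dx = 0; and by product-to-sum, ∫_0^π sin(nx)cos(n'x) dx = ½∫_0^π [sin((n+n')x) + sin((n−n')x)] dx, which is 0 when n+n' is even and 2n/(n²−n'²) when n+n' is odd (it need not vanish on (0, π)).
  u² squared terms: (-2)²·∫cos(4x)² dx = 4·π/2 = 2*π;  (-2)²·∫sin(x)² dx = 4·π/2 = 2*π.
  u² cross terms: 2·(-2)·(-2)·∫cos(4x)·sin(x) dx = 8·(-2/15) = -16/15.
  So ∫_0^π u² dx = 2*π + 2*π − 16/15 = -16/15 + 4*π.
  (u')² squared terms: (-2)²·∫cos(x)² dx = 4·π/2 = 2*π;  (8)²·∫sin(4x)² dx = 64·π/2 = 32*π.
  (u')² cross terms: 2·(-2)·(8)·∫cos(x)·sin(4x) dx = -32·(8/15) = -256/15.
  So ∫_0^π (u')² dx = 2*π + 32*π − 256/15 = -256/15 + 34*π.
||u||_{H^1}^2 = (-16/15 + 4*π) + (-256/15 + 34*π) = -272/15 + 38*π.


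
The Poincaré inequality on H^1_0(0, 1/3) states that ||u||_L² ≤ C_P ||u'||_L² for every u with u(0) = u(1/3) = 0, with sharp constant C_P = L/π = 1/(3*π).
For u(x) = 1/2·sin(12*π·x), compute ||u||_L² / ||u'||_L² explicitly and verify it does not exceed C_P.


||u||_L² / ||u'||_L² = 1/(12*π) < C_P = 1/(3*π).

u(x) = 1/2·sin(12*π·x), so u'(x) = 6*π*cos(12*π*x).
Writing u(x) = A·sin(kπx/L) with A = 1/2 and k = 4, use ∫_0^L sin²(kπx/L) dx = L/2 and ∫_0^L cos²(kπx/L) dx = L/2.
u² = 1/4·sin²(12*π·x) and (u')² = 36*π^2·cos²(12*π·x), and each of sin², cos² integrates to L/2 = 1/6 over (0, 1/3).
∫_0^1/3 u² dx = 1/24, so ||u||_L² = sqrt(6)/12.
∫_0^1/3 (u')² dx = 6*π^2, so ||u'||_L² = sqrt(6)*π.
Ratio ||u||_L² / ||u'||_L² = 1/(12*π).
Sharp Poincaré constant on H^1_0(0, 1/3) is C_P = L/π = 1/(3*π), achieved by sin(3*π·x).
This is the k = 4 harmonic; the ratio L/(kπ) is strictly less than C_P = L/π, consistent with the sharp inequality ||u||_L² ≤ C_P ||u'||_L².


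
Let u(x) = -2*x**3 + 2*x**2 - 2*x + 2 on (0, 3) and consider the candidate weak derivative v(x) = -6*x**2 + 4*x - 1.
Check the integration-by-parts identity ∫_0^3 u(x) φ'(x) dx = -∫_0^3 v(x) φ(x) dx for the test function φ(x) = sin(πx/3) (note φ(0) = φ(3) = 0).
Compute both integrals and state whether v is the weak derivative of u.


LHS = -648/π^3 + 138/π, RHS = -648/π^3 + 132/π. No, v is not the weak derivative of u.

u(x) = -2*x**3 + 2*x**2 - 2*x + 2, classical derivative u'(x) = -6*x**2 + 4*x - 2.
φ(x) = sin(πx/3), so φ'(x) = π*cos(π*x/3)/3.
Note φ(0) = φ(3) = 0, so the boundary term u·φ vanishes.
LHS = ∫_0^3 u(x) φ'(x) dx = ∫_0^3 (-2*π*x^3*cos(π*x/3)/3 + 2*π*x^2*cos(π*x/3)/3 - 2*π*x*cos(π*x/3)/3 + 2*π*cos(π*x/3)/3) dx. Term by term:
  ∫_0^3 2*π*cos(π*x/3)/3 dx = 0;  ∫_0^3 -2*π*x*cos(π*x/3)/3 dx = 12/π;  ∫_0^3 -2*π*x^3*cos(π*x/3)/3 dx = -648/π^3 + 162/π;
  ∫_0^3 2*π*x^2*cos(π*x/3)/3 dx = -36/π.
Sum: 0 + 12/π + -648/π^3 + 162/π − 36/π = -648/π^3 + 138/π.
So LHS = -648/π^3 + 138/π.
∫_0^3 v(x) φ(x) dx = ∫_0^3 (-6*x^2*sin(π*x/3) + 4*x*sin(π*x/3) - sin(π*x/3)) dx. Term by term:
  ∫_0^3 -sin(π*x/3) dx = -6/π;  ∫_0^3 -6*x^2*sin(π*x/3) dx = -162/π + 648/π^3;  ∫_0^3 4*x*sin(π*x/3) dx = 36/π.
Sum: -6/π + -162/π + 648/π^3 + 36/π = -132/π + 648/π^3.
So RHS = -∫_0^3 v(x) φ(x) dx = -648/π^3 + 132/π.
LHS − RHS = 6/π ≠ 0, so the identity fails.
(For a valid weak derivative the identity must hold for EVERY test function, in particular this one. The failure shows v is NOT the weak derivative of u.)
Correct weak derivative would be u'(x) = -6*x**2 + 4*x - 2.


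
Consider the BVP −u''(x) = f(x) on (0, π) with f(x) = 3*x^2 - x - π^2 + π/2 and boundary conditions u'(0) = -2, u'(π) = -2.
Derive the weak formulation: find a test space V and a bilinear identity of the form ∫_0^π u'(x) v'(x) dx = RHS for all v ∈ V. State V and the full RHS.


V = H^1(0, π) (v unrestricted at boundary; u is determined up to an additive constant); weak form: ∫_0^π u'v' dx = ∫_0^π (3*x^2 - x - π^2 + π/2) v dx − 2·v(π) + 2·v(0) for all v ∈ V.

Multiply both sides by a test function v and integrate from 0 to π:
  ∫_0^π −u''(x) v(x) dx = ∫_0^π f(x) v(x) dx.
Integrate the LHS by parts once:
  ∫_0^π −u'' v dx = −[u'(x) v(x)]_0^π + ∫_0^π u'(x) v'(x) dx.
Thus ∫_0^π u'(x) v'(x) dx = ∫_0^π f(x) v(x) dx + [u'(x) v(x)]_0^π.
Choose V so that boundary terms are either known or forced to vanish.
u has inhomogeneous Neumann u'(0) = -2, u'(π) = -2. [u' v]_0^π = (-2)·v(π) − (-2)·v(0) = − 2·v(π) + 2·v(0). Take V = H^1(0, π); boundary term becomes part of RHS.
Weak formulation: find u (satisfying any essential BC) such that ∫_0^π u'(x) v'(x) dx = ∫_0^π f v dx − 2·v(π) + 2·v(0) for all v ∈ V (Neumann data are natural BCs: they enter the RHS as boundary terms).
Substituting f(x) = 3*x^2 - x - π^2 + π/2, the right-hand side is ∫_0^π (3*x^2 - x - π^2 + π/2) v dx − 2·v(π) + 2·v(0).
Compatibility check (pure Neumann): taking v ≡ 1 ∈ V gives 0 = ∫_0^π f dx + (-2) − (-2), i.e. ∫_0^π f dx must equal u'(0) − u'(π) = 0. Indeed ∫_0^π (3*x^2 - x - π^2 + π/2) dx = 0, so the data are compatible. The solution is then unique only up to an additive constant (fix it e.g. by requiring ∫_0^π u dx = 0).


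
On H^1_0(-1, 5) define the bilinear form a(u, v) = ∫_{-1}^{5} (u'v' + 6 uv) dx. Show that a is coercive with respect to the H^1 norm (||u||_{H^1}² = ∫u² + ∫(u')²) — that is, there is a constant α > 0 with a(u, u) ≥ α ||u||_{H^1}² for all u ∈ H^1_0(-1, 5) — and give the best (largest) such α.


α = 1

Coercivity of a(·,·) on H^1_0(-1, 5) means a(u, u) ≥ α ||u||_{H^1}² for every u ∈ H^1_0.
The interval has length L = 6, and Poincaré/coercivity depend only on L. Here a(u, u) = ∫(u')² + (6)·∫u².
Here c = 6 ≥ 1, so a(u,u) = ∫(u')² + c∫u² ≥ ∫(u')² + ∫u² = ||u||_{H^1}², i.e. α = 1 works. No larger α is possible: a(u,u) ≥ α||u||_{H^1}² means (1−α)∫(u')² ≥ (α−c)∫u², and for the modes u_n = sin(nπ(x−x₀)/L) (x₀ the left endpoint) one has ∫u_n²/∫(u_n')² = (L/(nπ))² → 0, so a(u_n,u_n)/||u_n||_{H^1}² → 1. Hence the optimal constant is α = 1.
Therefore α = 1.


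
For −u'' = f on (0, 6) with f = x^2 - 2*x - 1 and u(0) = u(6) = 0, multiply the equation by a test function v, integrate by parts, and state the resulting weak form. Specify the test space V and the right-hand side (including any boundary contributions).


V = H^1_0(0, 6) (so v(0) = v(6) = 0); weak form: ∫_0^6 u'v' dx = ∫_0^6 (x^2 - 2*x - 1) v dx for all v ∈ V.

Multiply both sides by a test function v and integrate from 0 to 6:
  ∫_0^6 −u''(x) v(x) dx = ∫_0^6 f(x) v(x) dx.
Integrate the LHS by parts once:
  ∫_0^6 −u'' v dx = −[u'(x) v(x)]_0^6 + ∫_0^6 u'(x) v'(x) dx.
Thus ∫_0^6 u'(x) v'(x) dx = ∫_0^6 f(x) v(x) dx + [u'(x) v(x)]_0^6.
Choose V so that boundary terms are either known or forced to vanish.
u is Dirichlet: u(0) = u(6) = 0. Let V = H^1_0(0, 6); then v(0) = v(6) = 0, and [u' v]_0^6 = 0.
Weak formulation: find u (satisfying any essential BC) such that ∫_0^6 u'(x) v'(x) dx = ∫_0^6 f v dx for all v ∈ V.
Substituting f(x) = x^2 - 2*x - 1, the right-hand side is ∫_0^6 (x^2 - 2*x - 1) v dx.


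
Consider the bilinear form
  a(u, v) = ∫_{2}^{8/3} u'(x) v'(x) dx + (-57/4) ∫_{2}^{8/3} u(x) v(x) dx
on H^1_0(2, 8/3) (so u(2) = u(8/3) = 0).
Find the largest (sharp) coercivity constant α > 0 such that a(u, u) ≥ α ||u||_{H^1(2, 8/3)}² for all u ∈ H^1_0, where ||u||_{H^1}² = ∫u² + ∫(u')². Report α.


α = 3*(-19 + 3*π^2)/(4 + 9*π^2)

Coercivity of a(·,·) on H^1_0(2, 8/3) means a(u, u) ≥ α ||u||_{H^1}² for every u ∈ H^1_0.
The interval has length L = 2/3, and Poincaré/coercivity depend only on L. Here a(u, u) = ∫(u')² + (-57/4)·∫u².
Here c = -57/4 < 0 with |c| < (π/L)² = 9*π^2/4, so coercivity still holds. The condition a(u,u) ≥ α||u||_{H^1}² reads (1−α)∫(u')² ≥ (α−c)∫u². Any admissible α is ≤ 1 (rapidly oscillating u have ∫u²/∫(u')² → 0), and α = 1 would force 0 ≥ (1−c)∫u², impossible since c < 1; so 1−α > 0. By the sharp Poincaré inequality on H^1_0 of an interval of length L, ∫(u')² ≥ (π/L)²∫u² with equality for the first sine mode sin(π(x−x₀)/L) (x₀ the left endpoint), so the inequality holds for all u iff (1−α)(π/L)² ≥ α − c, i.e. α ≤ ((π/L)² + c)/((π/L)² + 1) = (1 + c(L/π)²)/(1 + (L/π)²). (Direct route, valid since c ≤ 0: Poincaré gives c∫u² ≥ c(L/π)²∫(u')², so a(u,u) ≥ (1 + c(L/π)²)∫(u')², while ||u||_{H^1}² ≤ (1 + (L/π)²)∫(u')²; dividing yields the same α.) With (π/L)² = 9*π^2/4 and c = -57/4, the largest admissible constant is α = ((π/L)² + c)/((π/L)² + 1).
Simplifying, α = 3*(-19 + 3*π^2)/(4 + 9*π^2).


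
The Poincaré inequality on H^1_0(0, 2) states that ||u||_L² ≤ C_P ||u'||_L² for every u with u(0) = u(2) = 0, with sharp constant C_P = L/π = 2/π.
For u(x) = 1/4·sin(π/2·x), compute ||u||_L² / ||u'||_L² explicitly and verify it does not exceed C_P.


||u||_L² / ||u'||_L² = 2/π = C_P.

u(x) = 1/4·sin(π/2·x), so u'(x) = π*cos(π*x/2)/8.
Writing u(x) = A·sin(kπx/L) with A = 1/4 and k = 1, use ∫_0^L sin²(kπx/L) dx = L/2 and ∫_0^L cos²(kπx/L) dx = L/2.
u² = 1/16·sin²(π/2·x) and (u')² = π^2/64·cos²(π/2·x), and each of sin², cos² integrates to L/2 = 1 over (0, 2).
∫_0^2 u² dx = 1/16, so ||u||_L² = 1/4.
∫_0^2 (u')² dx = π^2/64, so ||u'||_L² = π/8.
Ratio ||u||_L² / ||u'||_L² = 2/π.
Sharp Poincaré constant on H^1_0(0, 2) is C_P = L/π = 2/π, achieved by sin(π/2·x).
This is the k = 1 eigenfunction (up to amplitude), so the ratio equals the sharp Poincaré constant exactly.


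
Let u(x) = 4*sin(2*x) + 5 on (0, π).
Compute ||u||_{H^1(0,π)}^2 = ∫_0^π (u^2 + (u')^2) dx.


||u||_{H^1(0,π)}^2 = 65*π

u'(x) = 8*cos(2*x).
Expand u² and (u')² and integrate term by term on (0, π), using: for integers n ≥ 1, ∫_0^π sin²(nx) dx = ∫_0^π cos²(nx) dx = π/2; for n ≠ n', ∫_0^π sin(nx)sin(n'x) dx = ∫_0^π cos(nx)cos(n'x) dx = 0; and by product-to-sum, ∫_0^π sin(nx)cos(n'x) dx = ½∫_0^π [sin((n+n')x) + sin((n−n')x)] dx, which is 0 when n+n' is even and 2n/(n²−n'²) when n+n' is odd (it need not vanish on (0, π)). For the constant mode: ∫_0^π 1 dx = π, ∫_0^π cos(nx) dx = 0, ∫_0^π sin(nx) dx = (1−(−1)^n)/n.
  u² squared terms: (5)²·∫1 dx = 25·π = 25*π;  (4)²·∫sin(2x)² dx = 16·π/2 = 8*π.
  u² cross terms: 2·(5)·(4)·∫1·sin(2x) dx = 40·(0) = 0.
  So ∫_0^π u² dx = 25*π + 8*π + 0 = 33*π.
  (u')² squared terms: (8)²·∫cos(2x)² dx = 64·π/2 = 32*π.
  So ∫_0^π (u')² dx = 32*π.
||u||_{H^1}^2 = (33*π) + (32*π) = 65*π.


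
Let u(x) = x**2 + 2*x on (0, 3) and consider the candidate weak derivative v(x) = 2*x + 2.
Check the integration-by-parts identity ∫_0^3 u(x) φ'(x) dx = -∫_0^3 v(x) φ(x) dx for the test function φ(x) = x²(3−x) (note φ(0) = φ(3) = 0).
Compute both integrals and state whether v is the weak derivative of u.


LHS = -189/5, RHS = -189/5. Yes, v = u' weakly.

u(x) = x**2 + 2*x, classical derivative u'(x) = 2*x + 2.
φ(x) = x²(3−x), so φ'(x) = 3*x*(2 - x).
Note φ(0) = φ(3) = 0, so the boundary term u·φ vanishes.
LHS = ∫_0^3 u(x) φ'(x) dx = ∫_0^3 (-3*x^4 + 12*x^2) dx. Term by term:
  ∫_0^3 -3*x^4 dx = -729/5;  ∫_0^3 12*x^2 dx = 108.
Sum: -729/5 + 108 = -189/5.
So LHS = -189/5.
∫_0^3 v(x) φ(x) dx = ∫_0^3 (-2*x^4 + 4*x^3 + 6*x^2) dx. Term by term:
  ∫_0^3 -2*x^4 dx = -486/5;  ∫_0^3 4*x^3 dx = 81;  ∫_0^3 6*x^2 dx = 54.
Sum: -486/5 + 81 + 54 = 189/5.
So RHS = -∫_0^3 v(x) φ(x) dx = -189/5.
LHS = RHS, so the identity holds for this test φ.
Moreover u is smooth here and v(x) = u'(x) = 2*x + 2 pointwise, so the identity holds for every test function. Hence v is the weak derivative of u.


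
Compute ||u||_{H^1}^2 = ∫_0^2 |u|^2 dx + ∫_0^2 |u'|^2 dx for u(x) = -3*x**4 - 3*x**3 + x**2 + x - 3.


||u||_{H^1}^2 = 90776/15

The H^1 norm (squared) on an interval (0, L) is
  ||u||_{H^1}^2 = ∫_0^L u(x)^2 dx + ∫_0^L u'(x)^2 dx.
Compute u'(x) = -12*x**3 - 9*x**2 + 2*x + 1.
Then u(x)^2 = 9*x**8 + 18*x**7 + 3*x**6 - 12*x**5 + 13*x**4 + 20*x**3 - 5*x**2 - 6*x + 9 and u'(x)^2 = 144*x**6 + 216*x**5 + 33*x**4 - 60*x**3 - 14*x**2 + 4*x + 1.
Integrate each monomial from 0 to 2 using ∫_0^2 c·x^n dx = c·2^(n+1)/(n+1):
  ∫_0^2 u(x)^2 dx = ∫_0^2 (9*x^8 + 18*x^7 + 3*x^6 - 12*x^5 + 13*x^4 + 20*x^3 - 5*x^2 - 6*x + 9) dx. Term by term:
    ∫_0^2 9*x^8 dx = 512;  ∫_0^2 18*x^7 dx = 576;  ∫_0^2 3*x^6 dx = 384/7;
    ∫_0^2 -12*x^5 dx = -128;  ∫_0^2 13*x^4 dx = 416/5;  ∫_0^2 20*x^3 dx = 80;
    ∫_0^2 -5*x^2 dx = -40/3;  ∫_0^2 -6*x dx = -12;  ∫_0^2 9 dx = 18.
  Sum: 512 + 576 + 384/7 − 128 + 416/5 + 80 − 40/3 − 12 + 18 = 122926/105.
  ∫_0^2 u'(x)^2 dx = ∫_0^2 (144*x^6 + 216*x^5 + 33*x^4 - 60*x^3 - 14*x^2 + 4*x + 1) dx. Term by term:
    ∫_0^2 144*x^6 dx = 18432/7;  ∫_0^2 216*x^5 dx = 2304;  ∫_0^2 33*x^4 dx = 1056/5;
    ∫_0^2 -60*x^3 dx = -240;  ∫_0^2 -14*x^2 dx = -112/3;  ∫_0^2 4*x dx = 8;
    ∫_0^2 1 dx = 2.
  Sum: 18432/7 + 2304 + 1056/5 − 240 − 112/3 + 8 + 2 = 512506/105.
Adding: ||u||_{H^1}^2 = 122926/105 + 512506/105 = 90776/15.


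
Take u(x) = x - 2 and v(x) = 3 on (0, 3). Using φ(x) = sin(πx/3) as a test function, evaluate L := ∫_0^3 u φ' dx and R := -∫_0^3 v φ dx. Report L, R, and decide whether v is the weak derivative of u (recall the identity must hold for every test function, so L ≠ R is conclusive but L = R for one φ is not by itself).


LHS = -6/π, RHS = -18/π. No, v is not the weak derivative of u.

u(x) = x - 2, classical derivative u'(x) = 1.
φ(x) = sin(πx/3), so φ'(x) = π*cos(π*x/3)/3.
Note φ(0) = φ(3) = 0, so the boundary term u·φ vanishes.
LHS = ∫_0^3 u(x) φ'(x) dx = ∫_0^3 (π*x*cos(π*x/3)/3 - 2*π*cos(π*x/3)/3) dx. Term by term:
  ∫_0^3 -2*π*cos(π*x/3)/3 dx = 0;  ∫_0^3 π*x*cos(π*x/3)/3 dx = -6/π.
Sum: 0 − 6/π = -6/π.
So LHS = -6/π.
∫_0^3 v(x) φ(x) dx = ∫_0^3 (3*sin(π*x/3)) dx. Term by term:
  ∫_0^3 3*sin(π*x/3) dx = 18/π.
So RHS = -∫_0^3 v(x) φ(x) dx = -18/π.
LHS − RHS = 12/π ≠ 0, so the identity fails.
(For a valid weak derivative the identity must hold for EVERY test function, in particular this one. The failure shows v is NOT the weak derivative of u.)
Correct weak derivative would be u'(x) = 1.


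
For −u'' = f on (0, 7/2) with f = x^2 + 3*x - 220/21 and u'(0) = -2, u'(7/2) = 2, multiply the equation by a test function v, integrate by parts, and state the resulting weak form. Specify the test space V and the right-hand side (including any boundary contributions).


V = H^1(0, 7/2) (v unrestricted at boundary; u is determined up to an additive constant); weak form: ∫_0^7/2 u'v' dx = ∫_0^7/2 (x^2 + 3*x - 220/21) v dx + 2·v(7/2) + 2·v(0) for all v ∈ V.

Multiply both sides by a test function v and integrate from 0 to 7/2:
  ∫_0^7/2 −u''(x) v(x) dx = ∫_0^7/2 f(x) v(x) dx.
Integrate the LHS by parts once:
  ∫_0^7/2 −u'' v dx = −[u'(x) v(x)]_0^7/2 + ∫_0^7/2 u'(x) v'(x) dx.
Thus ∫_0^7/2 u'(x) v'(x) dx = ∫_0^7/2 f(x) v(x) dx + [u'(x) v(x)]_0^7/2.
Choose V so that boundary terms are either known or forced to vanish.
u has inhomogeneous Neumann u'(0) = -2, u'(7/2) = 2. [u' v]_0^7/2 = (2)·v(7/2) − (-2)·v(0) = 2·v(7/2) + 2·v(0). Take V = H^1(0, 7/2); boundary term becomes part of RHS.
Weak formulation: find u (satisfying any essential BC) such that ∫_0^7/2 u'(x) v'(x) dx = ∫_0^7/2 f v dx + 2·v(7/2) + 2·v(0) for all v ∈ V (Neumann data are natural BCs: they enter the RHS as boundary terms).
Substituting f(x) = x^2 + 3*x - 220/21, the right-hand side is ∫_0^7/2 (x^2 + 3*x - 220/21) v dx + 2·v(7/2) + 2·v(0).
Compatibility check (pure Neumann): taking v ≡ 1 ∈ V gives 0 = ∫_0^7/2 f dx + (2) − (-2), i.e. ∫_0^7/2 f dx must equal u'(0) − u'(7/2) = -4. Indeed ∫_0^7/2 (x^2 + 3*x - 220/21) dx = -4, so the data are compatible. The solution is then unique only up to an additive constant (fix it e.g. by requiring ∫_0^7/2 u dx = 0).


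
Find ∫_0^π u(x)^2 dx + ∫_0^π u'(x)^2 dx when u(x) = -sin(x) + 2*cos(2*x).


||u||_{H^1(0,π)}^2 = 40/3 + 11*π

u'(x) = -4*sin(2*x) - cos(x).
Expand u² and (u')² and integrate term by term on (0, π), using: for integers n ≥ 1, ∫_0^π sin²(nx) dx = ∫_0^π cos²(nx) dx = π/2; for n ≠ n', ∫_0^π sin(nx)sin(n'x) dx = ∫_0^π cos(nx)cos(n'x) dx = 0; and by product-to-sum, ∫_0^π sin(nx)cos(n'x) dx = ½∫_0^π [sin((n+n')x) + sin((n−n')x)] dx, which is 0 when n+n' is even and 2n/(n²−n'²) when n+n' is odd (it need not vanish on (0, π)).
  u² squared terms: (-1)²·∫sin(x)² dx = 1·π/2 = π/2;  (2)²·∫cos(2x)² dx = 4·π/2 = 2*π.
  u² cross terms: 2·(-1)·(2)·∫sin(x)·cos(2x) dx = -4·(-2/3) = 8/3.
  So ∫_0^π u² dx = π/2 + 2*π + 8/3 = 8/3 + 5*π/2.
  (u')² squared terms: (-1)²·∫cos(x)² dx = 1·π/2 = π/2;  (-4)²·∫sin(2x)² dx = 16·π/2 = 8*π.
  (u')² cross terms: 2·(-1)·(-4)·∫cos(x)·sin(2x) dx = 8·(4/3) = 32/3.
  So ∫_0^π (u')² dx = π/2 + 8*π + 32/3 = 32/3 + 17*π/2.
||u||_{H^1}^2 = (8/3 + 5*π/2) + (32/3 + 17*π/2) = 40/3 + 11*π.


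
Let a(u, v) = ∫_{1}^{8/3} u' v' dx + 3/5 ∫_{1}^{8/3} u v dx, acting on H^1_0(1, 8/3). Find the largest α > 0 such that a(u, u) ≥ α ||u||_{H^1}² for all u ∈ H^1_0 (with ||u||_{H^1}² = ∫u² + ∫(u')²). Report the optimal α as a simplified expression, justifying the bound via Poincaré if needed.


α = 3*(5 + 3*π^2)/(25 + 9*π^2)

Coercivity of a(·,·) on H^1_0(1, 8/3) means a(u, u) ≥ α ||u||_{H^1}² for every u ∈ H^1_0.
The interval has length L = 5/3, and Poincaré/coercivity depend only on L. Here a(u, u) = ∫(u')² + (3/5)·∫u².
Here 0 < c = 3/5 < 1. The condition a(u,u) ≥ α||u||_{H^1}² reads (1−α)∫(u')² ≥ (α−c)∫u². Any admissible α is ≤ 1 (rapidly oscillating u have ∫u²/∫(u')² → 0), and α = 1 would force 0 ≥ (1−c)∫u², impossible since c < 1; so 1−α > 0. By the sharp Poincaré inequality on H^1_0 of an interval of length L, ∫(u')² ≥ (π/L)²∫u² with equality for the first sine mode sin(π(x−x₀)/L) (x₀ the left endpoint), so the inequality holds for all u iff (1−α)(π/L)² ≥ α − c, i.e. α ≤ ((π/L)² + c)/((π/L)² + 1) = (1 + c(L/π)²)/(1 + (L/π)²). With (π/L)² = 9*π^2/25 and c = 3/5, the largest admissible constant is α = ((π/L)² + c)/((π/L)² + 1).
Simplifying, α = 3*(5 + 3*π^2)/(25 + 9*π^2).


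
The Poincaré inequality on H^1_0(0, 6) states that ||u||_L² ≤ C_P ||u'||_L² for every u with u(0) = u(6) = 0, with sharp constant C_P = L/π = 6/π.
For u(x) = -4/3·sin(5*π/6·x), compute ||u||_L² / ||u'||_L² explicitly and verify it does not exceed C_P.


||u||_L² / ||u'||_L² = 6/(5*π) < C_P = 6/π.

u(x) = -4/3·sin(5*π/6·x), so u'(x) = -10*π*cos(5*π*x/6)/9.
Writing u(x) = A·sin(kπx/L) with A = -4/3 and k = 5, use ∫_0^L sin²(kπx/L) dx = L/2 and ∫_0^L cos²(kπx/L) dx = L/2.
u² = 16/9·sin²(5*π/6·x) and (u')² = 100*π^2/81·cos²(5*π/6·x), and each of sin², cos² integrates to L/2 = 3 over (0, 6).
∫_0^6 u² dx = 16/3, so ||u||_L² = 4*sqrt(3)/3.
∫_0^6 (u')² dx = 100*π^2/27, so ||u'||_L² = 10*sqrt(3)*π/9.
Ratio ||u||_L² / ||u'||_L² = 6/(5*π).
Sharp Poincaré constant on H^1_0(0, 6) is C_P = L/π = 6/π, achieved by sin(π/6·x).
This is the k = 5 harmonic; the ratio L/(kπ) is strictly less than C_P = L/π, consistent with the sharp inequality ||u||_L² ≤ C_P ||u'||_L².


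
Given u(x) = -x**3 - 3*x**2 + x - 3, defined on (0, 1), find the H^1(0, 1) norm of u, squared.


||u||_{H^1}^2 = 3221/105

The H^1 norm (squared) on an interval (0, L) is
  ||u||_{H^1}^2 = ∫_0^L u(x)^2 dx + ∫_0^L u'(x)^2 dx.
Compute u'(x) = -3*x**2 - 6*x + 1.
Then u(x)^2 = x**6 + 6*x**5 + 7*x**4 + 19*x**2 - 6*x + 9 and u'(x)^2 = 9*x**4 + 36*x**3 + 30*x**2 - 12*x + 1.
Integrate each monomial from 0 to 1 using ∫_0^1 c·x^n dx = c·1^(n+1)/(n+1):
  ∫_0^1 u(x)^2 dx = ∫_0^1 (x^6 + 6*x^5 + 7*x^4 + 19*x^2 - 6*x + 9) dx. Term by term:
    ∫_0^1 x^6 dx = 1/7;  ∫_0^1 6*x^5 dx = 1;  ∫_0^1 7*x^4 dx = 7/5;
    ∫_0^1 19*x^2 dx = 19/3;  ∫_0^1 -6*x dx = -3;  ∫_0^1 9 dx = 9.
  Sum: 1/7 + 1 + 7/5 + 19/3 − 3 + 9 = 1562/105.
  ∫_0^1 u'(x)^2 dx = ∫_0^1 (9*x^4 + 36*x^3 + 30*x^2 - 12*x + 1) dx. Term by term:
    ∫_0^1 9*x^4 dx = 9/5;  ∫_0^1 36*x^3 dx = 9;  ∫_0^1 30*x^2 dx = 10;
    ∫_0^1 -12*x dx = -6;  ∫_0^1 1 dx = 1.
  Sum: 9/5 + 9 + 10 − 6 + 1 = 79/5.
Adding: ||u||_{H^1}^2 = 1562/105 + 79/5 = 3221/105.


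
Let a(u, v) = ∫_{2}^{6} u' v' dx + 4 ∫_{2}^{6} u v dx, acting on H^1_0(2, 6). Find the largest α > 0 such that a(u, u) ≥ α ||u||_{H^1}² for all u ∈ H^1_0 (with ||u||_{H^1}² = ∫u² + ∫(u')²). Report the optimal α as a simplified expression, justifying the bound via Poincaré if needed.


α = 1

Coercivity of a(·,·) on H^1_0(2, 6) means a(u, u) ≥ α ||u||_{H^1}² for every u ∈ H^1_0.
The interval has length L = 4, and Poincaré/coercivity depend only on L. Here a(u, u) = ∫(u')² + (4)·∫u².
Here c = 4 ≥ 1, so a(u,u) = ∫(u')² + c∫u² ≥ ∫(u')² + ∫u² = ||u||_{H^1}², i.e. α = 1 works. No larger α is possible: a(u,u) ≥ α||u||_{H^1}² means (1−α)∫(u')² ≥ (α−c)∫u², and for the modes u_n = sin(nπ(x−x₀)/L) (x₀ the left endpoint) one has ∫u_n²/∫(u_n')² = (L/(nπ))² → 0, so a(u_n,u_n)/||u_n||_{H^1}² → 1. Hence the optimal constant is α = 1.
Therefore α = 1.


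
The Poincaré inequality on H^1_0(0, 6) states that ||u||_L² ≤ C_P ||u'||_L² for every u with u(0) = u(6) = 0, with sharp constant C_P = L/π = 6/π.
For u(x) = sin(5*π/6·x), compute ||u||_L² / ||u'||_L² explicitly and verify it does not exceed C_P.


||u||_L² / ||u'||_L² = 6/(5*π) < C_P = 6/π.

u(x) = sin(5*π/6·x), so u'(x) = 5*π*cos(5*π*x/6)/6.
Writing u(x) = A·sin(kπx/L) with A = 1 and k = 5, use ∫_0^L sin²(kπx/L) dx = L/2 and ∫_0^L cos²(kπx/L) dx = L/2.
u² = 1·sin²(5*π/6·x) and (u')² = 25*π^2/36·cos²(5*π/6·x), and each of sin², cos² integrates to L/2 = 3 over (0, 6).
∫_0^6 u² dx = 3, so ||u||_L² = sqrt(3).
∫_0^6 (u')² dx = 25*π^2/12, so ||u'||_L² = 5*sqrt(3)*π/6.
Ratio ||u||_L² / ||u'||_L² = 6/(5*π).
Sharp Poincaré constant on H^1_0(0, 6) is C_P = L/π = 6/π, achieved by sin(π/6·x).
This is the k = 5 harmonic; the ratio L/(kπ) is strictly less than C_P = L/π, consistent with the sharp inequality ||u||_L² ≤ C_P ||u'||_L².


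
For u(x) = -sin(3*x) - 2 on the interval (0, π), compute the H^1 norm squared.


||u||_{H^1(0,π)}^2 = 8/3 + 9*π

u'(x) = -3*cos(3*x).
Expand u² and (u')² and integrate term by term on (0, π), using: for integers n ≥ 1, ∫_0^π sin²(nx) dx = ∫_0^π cos²(nx) dx = π/2; for n ≠ n', ∫_0^π sin(nx)sin(n'x) dx = ∫_0^π cos(nx)cos(n'x) dx = 0; and by product-to-sum, ∫_0^π sin(nx)cos(n'x) dx = ½∫_0^π [sin((n+n')x) + sin((n−n')x)] dx, which is 0 when n+n' is even and 2n/(n²−n'²) when n+n' is odd (it need not vanish on (0, π)). For the constant mode: ∫_0^π 1 dx = π, ∫_0^π cos(nx) dx = 0, ∫_0^π sin(nx) dx = (1−(−1)^n)/n.
  u² squared terms: (-2)²·∫1 dx = 4·π = 4*π;  (-1)²·∫sin(3x)² dx = 1·π/2 = π/2.
  u² cross terms: 2·(-2)·(-1)·∫1·sin(3x) dx = 4·(2/3) = 8/3.
  So ∫_0^π u² dx = 4*π + π/2 + 8/3 = 8/3 + 9*π/2.
  (u')² squared terms: (-3)²·∫cos(3x)² dx = 9·π/2 = 9*π/2.
  So ∫_0^π (u')² dx = 9*π/2.
||u||_{H^1}^2 = (8/3 + 9*π/2) + (9*π/2) = 8/3 + 9*π.


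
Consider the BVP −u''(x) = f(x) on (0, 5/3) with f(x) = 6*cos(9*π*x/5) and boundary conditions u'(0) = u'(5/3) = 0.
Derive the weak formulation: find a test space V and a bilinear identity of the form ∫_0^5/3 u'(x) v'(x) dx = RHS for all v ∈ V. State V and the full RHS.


V = H^1(0, 5/3) (no boundary constraint on v; u is determined up to an additive constant); weak form: ∫_0^5/3 u'v' dx = ∫_0^5/3 (6*cos(9*π*x/5)) v dx for all v ∈ V.

Multiply both sides by a test function v and integrate from 0 to 5/3:
  ∫_0^5/3 −u''(x) v(x) dx = ∫_0^5/3 f(x) v(x) dx.
Integrate the LHS by parts once:
  ∫_0^5/3 −u'' v dx = −[u'(x) v(x)]_0^5/3 + ∫_0^5/3 u'(x) v'(x) dx.
Thus ∫_0^5/3 u'(x) v'(x) dx = ∫_0^5/3 f(x) v(x) dx + [u'(x) v(x)]_0^5/3.
Choose V so that boundary terms are either known or forced to vanish.
u has homogeneous Neumann: u'(0) = u'(5/3) = 0. So [u' v]_0^5/3 = 0·v(5/3) − 0·v(0) = 0 for any v; take V = H^1(0, 5/3).
Weak formulation: find u (satisfying any essential BC) such that ∫_0^5/3 u'(x) v'(x) dx = ∫_0^5/3 f v dx for all v ∈ V (homogeneous Neumann, so boundary terms vanish).
Substituting f(x) = 6*cos(9*π*x/5), the right-hand side is ∫_0^5/3 (6*cos(9*π*x/5)) v dx.
Compatibility check (pure Neumann): taking v ≡ 1 ∈ V gives 0 = ∫_0^5/3 f dx + (0) − (0), i.e. ∫_0^5/3 f dx must equal u'(0) − u'(5/3) = 0. Indeed ∫_0^5/3 (6*cos(9*π*x/5)) dx = 0, so the data are compatible. The solution is then unique only up to an additive constant (fix it e.g. by requiring ∫_0^5/3 u dx = 0).


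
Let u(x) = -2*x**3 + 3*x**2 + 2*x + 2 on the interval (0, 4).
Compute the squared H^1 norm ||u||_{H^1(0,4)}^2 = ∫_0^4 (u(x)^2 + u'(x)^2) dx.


||u||_{H^1}^2 = 554528/105

The H^1 norm (squared) on an interval (0, L) is
  ||u||_{H^1}^2 = ∫_0^L u(x)^2 dx + ∫_0^L u'(x)^2 dx.
Compute u'(x) = -6*x**2 + 6*x + 2.
Then u(x)^2 = 4*x**6 - 12*x**5 + x**4 + 4*x**3 + 16*x**2 + 8*x + 4 and u'(x)^2 = 36*x**4 - 72*x**3 + 12*x**2 + 24*x + 4.
Integrate each monomial from 0 to 4 using ∫_0^4 c·x^n dx = c·4^(n+1)/(n+1):
  ∫_0^4 u(x)^2 dx = ∫_0^4 (4*x^6 - 12*x^5 + x^4 + 4*x^3 + 16*x^2 + 8*x + 4) dx. Term by term:
    ∫_0^4 4*x^6 dx = 65536/7;  ∫_0^4 -12*x^5 dx = -8192;  ∫_0^4 x^4 dx = 1024/5;
    ∫_0^4 4*x^3 dx = 256;  ∫_0^4 16*x^2 dx = 1024/3;  ∫_0^4 8*x dx = 64;
    ∫_0^4 4 dx = 16.
  Sum: 65536/7 − 8192 + 1024/5 + 256 + 1024/3 + 64 + 16 = 215504/105.
  ∫_0^4 u'(x)^2 dx = ∫_0^4 (36*x^4 - 72*x^3 + 12*x^2 + 24*x + 4) dx. Term by term:
    ∫_0^4 36*x^4 dx = 36864/5;  ∫_0^4 -72*x^3 dx = -4608;  ∫_0^4 12*x^2 dx = 256;
    ∫_0^4 24*x dx = 192;  ∫_0^4 4 dx = 16.
  Sum: 36864/5 − 4608 + 256 + 192 + 16 = 16144/5.
Adding: ||u||_{H^1}^2 = 215504/105 + 16144/5 = 554528/105.


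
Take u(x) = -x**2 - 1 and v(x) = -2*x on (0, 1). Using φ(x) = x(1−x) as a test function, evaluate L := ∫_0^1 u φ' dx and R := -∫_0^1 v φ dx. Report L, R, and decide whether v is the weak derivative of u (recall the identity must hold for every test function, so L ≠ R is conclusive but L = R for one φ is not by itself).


LHS = 1/6, RHS = 1/6. Yes, v = u' weakly.

u(x) = -x**2 - 1, classical derivative u'(x) = -2*x.
φ(x) = x(1−x), so φ'(x) = 1 - 2*x.
Note φ(0) = φ(1) = 0, so the boundary term u·φ vanishes.
LHS = ∫_0^1 u(x) φ'(x) dx = ∫_0^1 (2*x^3 - x^2 + 2*x - 1) dx. Term by term:
  ∫_0^1 2*x^3 dx = 1/2;  ∫_0^1 -x^2 dx = -1/3;  ∫_0^1 2*x dx = 1;
  ∫_0^1 -1 dx = -1.
Sum: 1/2 − 1/3 + 1 − 1 = 1/6.
So LHS = 1/6.
∫_0^1 v(x) φ(x) dx = ∫_0^1 (2*x^3 - 2*x^2) dx. Term by term:
  ∫_0^1 2*x^3 dx = 1/2;  ∫_0^1 -2*x^2 dx = -2/3.
Sum: 1/2 − 2/3 = -1/6.
So RHS = -∫_0^1 v(x) φ(x) dx = 1/6.
LHS = RHS, so the identity holds for this test φ.
Moreover u is smooth here and v(x) = u'(x) = -2*x pointwise, so the identity holds for every test function. Hence v is the weak derivative of u.


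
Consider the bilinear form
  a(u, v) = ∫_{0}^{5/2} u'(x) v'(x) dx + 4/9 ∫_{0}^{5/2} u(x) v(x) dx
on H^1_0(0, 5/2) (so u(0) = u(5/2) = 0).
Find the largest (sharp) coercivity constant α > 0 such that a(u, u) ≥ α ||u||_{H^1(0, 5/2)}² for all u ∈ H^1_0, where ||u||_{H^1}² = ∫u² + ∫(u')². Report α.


α = 4*(25 + 9*π^2)/(9*(25 + 4*π^2))

Coercivity of a(·,·) on H^1_0(0, 5/2) means a(u, u) ≥ α ||u||_{H^1}² for every u ∈ H^1_0.
The interval has length L = 5/2, and Poincaré/coercivity depend only on L. Here a(u, u) = ∫(u')² + (4/9)·∫u².
Here 0 < c = 4/9 < 1. The condition a(u,u) ≥ α||u||_{H^1}² reads (1−α)∫(u')² ≥ (α−c)∫u². Any admissible α is ≤ 1 (rapidly oscillating u have ∫u²/∫(u')² → 0), and α = 1 would force 0 ≥ (1−c)∫u², impossible since c < 1; so 1−α > 0. By the sharp Poincaré inequality on H^1_0 of an interval of length L, ∫(u')² ≥ (π/L)²∫u² with equality for the first sine mode sin(π(x−x₀)/L) (x₀ the left endpoint), so the inequality holds for all u iff (1−α)(π/L)² ≥ α − c, i.e. α ≤ ((π/L)² + c)/((π/L)² + 1) = (1 + c(L/π)²)/(1 + (L/π)²). With (π/L)² = 4*π^2/25 and c = 4/9, the largest admissible constant is α = ((π/L)² + c)/((π/L)² + 1).
Simplifying, α = 4*(25 + 9*π^2)/(9*(25 + 4*π^2)).
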